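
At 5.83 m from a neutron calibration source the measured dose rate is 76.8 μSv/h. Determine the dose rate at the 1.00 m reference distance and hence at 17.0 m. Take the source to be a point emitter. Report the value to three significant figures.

Using I₁d₁² = I₂d₂²,
At 1.00 m: 76.8 × (5.83/1.00)² = 76.8 × 33.99 = 2610 μSv/h
At 17.0 m: 2610 × (1.00/17.0)² = 2610 × 0.003460 = 9.031 μSv/h.

2610 μSv/h; 9.03 μSv/h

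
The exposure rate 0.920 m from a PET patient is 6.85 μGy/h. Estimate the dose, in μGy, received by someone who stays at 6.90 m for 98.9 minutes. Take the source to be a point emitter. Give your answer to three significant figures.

0.201 μGy

By the inverse-square law, rate at 6.90 m:
(0.920/6.90)² = 0.01778, so 6.85 × 0.01778 = 0.1218 μGy/h.
Dose = rate × time = 0.1218 μGy/h × 1.648 h = 0.2007 μGy.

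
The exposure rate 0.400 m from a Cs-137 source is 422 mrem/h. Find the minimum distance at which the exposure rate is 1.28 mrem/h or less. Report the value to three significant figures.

7.26 m

Applying the 1/r² law, d₂ = d₁·√(I₁/I₂).
I₁/I₂ = 422/1.28 = 329.7, so d₂ = 0.400 × √329.7 = 7.263 m.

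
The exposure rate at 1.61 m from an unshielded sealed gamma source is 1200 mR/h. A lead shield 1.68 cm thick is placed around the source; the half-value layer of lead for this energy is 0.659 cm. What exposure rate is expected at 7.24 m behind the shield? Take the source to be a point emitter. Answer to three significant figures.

Distance alone: (1.61/7.24)² = 0.04945, so 1200 × 0.04945 = 59.34 mR/h.
Shield: 1.68/0.659 = 2.549 half-value layers → attenuation 2^(−2.549) = 0.1709.
Combined: 59.34 × 0.1709 = 10.14 mR/h.

10.1 mR/h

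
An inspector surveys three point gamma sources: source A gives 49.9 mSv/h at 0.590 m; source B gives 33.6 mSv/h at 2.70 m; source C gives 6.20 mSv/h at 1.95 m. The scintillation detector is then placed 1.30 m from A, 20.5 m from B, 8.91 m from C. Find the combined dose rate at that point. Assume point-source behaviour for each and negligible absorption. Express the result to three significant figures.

11.2 mSv/h

Each source contributes Iᵢ·(dᵢ/rᵢ)²; contributions add.
A: 49.9 × (0.590/1.30)² = 10.28 mSv/h
B: 33.6 × (2.70/20.5)² = 0.5829 mSv/h
C: 6.20 × (1.95/8.91)² = 0.2970 mSv/h
Total = 10.28 + 0.5829 + 0.2970 = 11.16 mSv/h.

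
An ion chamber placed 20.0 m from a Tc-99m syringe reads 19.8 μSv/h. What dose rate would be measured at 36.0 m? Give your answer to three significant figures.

6.11 μSv/h

Since intensity falls as 1/r², scaling from 20.0 m to 36.0 m:
19.8 × (20.0/36.0)² = 19.8 × 0.3086 = 6.110 μSv/h.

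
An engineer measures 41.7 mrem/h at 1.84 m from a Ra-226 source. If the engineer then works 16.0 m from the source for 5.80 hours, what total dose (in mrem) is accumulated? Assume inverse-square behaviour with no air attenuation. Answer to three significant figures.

Intensity scales as (d₁/d₂)², so rate at 16.0 m:
41.7 × (1.84/16.0)² = 41.7 × 0.01323 = 0.5517 mrem/h.
Dose = rate × time = 0.5517 mrem/h × 5.800 h = 3.200 mrem.

3.20 mrem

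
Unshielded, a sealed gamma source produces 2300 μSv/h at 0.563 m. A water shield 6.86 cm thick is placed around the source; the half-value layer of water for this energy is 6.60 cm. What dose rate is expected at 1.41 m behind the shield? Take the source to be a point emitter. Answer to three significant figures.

Distance alone: 2300 × (0.563/1.41)² = 2300 × 0.1594 = 366.6 μSv/h.
Shield: 6.86/6.60 = 1.039 half-value layers → attenuation 2^(−1.039) = 0.4867.
Combined: 366.6 × 0.4867 = 178.4 μSv/h.

178 μSv/h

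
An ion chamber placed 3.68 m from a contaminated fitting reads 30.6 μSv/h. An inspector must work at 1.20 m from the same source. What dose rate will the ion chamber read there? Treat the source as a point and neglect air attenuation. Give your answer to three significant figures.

Since intensity falls as 1/r², scaling from 3.68 m to 1.20 m:
(3.68/1.20)² = 9.404, so 30.6 × 9.404 = 287.8 μSv/h.

288 μSv/h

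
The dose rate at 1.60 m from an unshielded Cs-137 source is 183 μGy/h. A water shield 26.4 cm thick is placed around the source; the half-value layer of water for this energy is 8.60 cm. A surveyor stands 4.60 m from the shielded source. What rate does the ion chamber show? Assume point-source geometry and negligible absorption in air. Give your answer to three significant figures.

Distance alone: 183 × (1.60/4.60)² = 183 × 0.1210 = 22.14 μGy/h.
Shield: 26.4/8.60 = 3.070 half-value layers → attenuation 2^(−3.070) = 0.1191.
Combined: 22.14 × 0.1191 = 2.637 μGy/h.

2.64 μGy/h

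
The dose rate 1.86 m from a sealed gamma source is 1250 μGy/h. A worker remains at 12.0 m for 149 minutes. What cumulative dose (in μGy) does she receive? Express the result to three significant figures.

74.6 μGy

Since intensity falls as 1/r², rate at 12.0 m:
1250 × (1.86/12.0)² = 1250 × 0.02403 = 30.04 μGy/h.
Dose = rate × time = 30.04 μGy/h × 2.483 h = 74.59 μGy.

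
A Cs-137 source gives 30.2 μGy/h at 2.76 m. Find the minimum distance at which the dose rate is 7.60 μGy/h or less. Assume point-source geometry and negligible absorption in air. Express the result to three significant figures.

5.50 m

By the inverse-square law, d₂ = d₁·√(I₁/I₂).
I₁/I₂ = 30.2/7.60 = 3.974, so d₂ = 2.76 × √3.974 = 5.502 m.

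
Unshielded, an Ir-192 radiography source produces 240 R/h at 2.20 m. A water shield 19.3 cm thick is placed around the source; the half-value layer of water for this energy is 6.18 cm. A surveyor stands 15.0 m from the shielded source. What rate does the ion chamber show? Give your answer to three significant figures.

Distance alone: 240 × (2.20/15.0)² = 240 × 0.02151 = 5.162 R/h.
Shield: 19.3/6.18 = 3.123 half-value layers → attenuation 2^(−3.123) = 0.1148.
Combined: 5.162 × 0.1148 = 0.5926 R/h.

0.593 R/h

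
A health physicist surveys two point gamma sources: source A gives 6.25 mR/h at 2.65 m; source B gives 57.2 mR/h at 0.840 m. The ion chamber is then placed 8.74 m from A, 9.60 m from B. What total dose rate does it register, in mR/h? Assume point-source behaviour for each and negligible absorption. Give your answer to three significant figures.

1.01 mR/h

By superposition, sum each source's inverse-square contribution:
A: 6.25 × (2.65/8.74)² = 0.5746 mR/h
B: 57.2 × (0.840/9.60)² = 0.4379 mR/h
Total = 0.5746 + 0.4379 = 1.012 mR/h.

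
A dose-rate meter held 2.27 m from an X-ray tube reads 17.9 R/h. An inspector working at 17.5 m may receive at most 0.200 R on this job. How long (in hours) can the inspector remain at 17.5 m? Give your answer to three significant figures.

0.664 h

Applying the 1/r² law, rate at 17.5 m:
17.9 × (2.27/17.5)² = 17.9 × 0.01683 = 0.3013 R/h.
Stay time = 0.200 R ÷ 0.3013 R/h = 0.6638 h.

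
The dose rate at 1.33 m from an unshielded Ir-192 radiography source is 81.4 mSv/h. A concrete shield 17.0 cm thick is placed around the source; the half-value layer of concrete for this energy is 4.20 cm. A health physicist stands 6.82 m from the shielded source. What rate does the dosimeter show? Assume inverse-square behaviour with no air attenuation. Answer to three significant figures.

0.187 mSv/h

Distance alone: 81.4 × (1.33/6.82)² = 81.4 × 0.03803 = 3.096 mSv/h.
Shield: 17.0/4.20 = 4.048 half-value layers → attenuation 2^(−4.048) = 0.06045.
Combined: 3.096 × 0.06045 = 0.1872 mSv/h.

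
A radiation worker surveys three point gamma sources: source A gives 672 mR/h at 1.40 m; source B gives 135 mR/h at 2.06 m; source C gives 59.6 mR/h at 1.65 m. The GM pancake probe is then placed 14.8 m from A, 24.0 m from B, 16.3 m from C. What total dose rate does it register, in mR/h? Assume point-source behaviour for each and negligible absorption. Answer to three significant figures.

Each source contributes Iᵢ·(dᵢ/rᵢ)²; contributions add.
A: 672 × (1.40/14.8)² = 6.013 mR/h
B: 135 × (2.06/24.0)² = 0.9946 mR/h
C: 59.6 × (1.65/16.3)² = 0.6107 mR/h
Total = 6.013 + 0.9946 + 0.6107 = 7.618 mR/h.

7.62 mR/h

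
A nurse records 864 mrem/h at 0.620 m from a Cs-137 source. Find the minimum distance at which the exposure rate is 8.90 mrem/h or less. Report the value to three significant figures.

6.11 m

Since intensity falls as 1/r², d₂ = d₁·√(I₁/I₂).
I₁/I₂ = 864/8.90 = 97.08, so d₂ = 0.620 × √97.08 = 6.109 m.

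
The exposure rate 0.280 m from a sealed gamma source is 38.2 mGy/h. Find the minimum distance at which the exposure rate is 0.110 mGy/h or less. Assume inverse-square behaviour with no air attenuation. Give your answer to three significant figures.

5.22 m

Intensity scales as (d₁/d₂)², so d₂ = d₁·√(I₁/I₂).
I₁/I₂ = 38.2/0.110 = 347.3, so d₂ = 0.280 × √347.3 = 5.218 m.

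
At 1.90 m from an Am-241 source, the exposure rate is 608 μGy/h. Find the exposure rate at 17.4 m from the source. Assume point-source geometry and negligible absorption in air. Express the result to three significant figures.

Intensity scales as (d₁/d₂)², so the rate at 17.4 m is
(1.90/17.4)² = 0.01192, so 608 × 0.01192 = 7.247 μGy/h.

7.25 μGy/h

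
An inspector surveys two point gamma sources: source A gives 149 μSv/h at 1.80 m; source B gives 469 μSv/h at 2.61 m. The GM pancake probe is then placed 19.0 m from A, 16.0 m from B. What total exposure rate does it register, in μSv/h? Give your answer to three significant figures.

By superposition, sum each source's inverse-square contribution:
A: 149 × (1.80/19.0)² = 1.337 μSv/h
B: 469 × (2.61/16.0)² = 12.48 μSv/h
Total = 1.337 + 12.48 = 13.82 μSv/h.

13.8 μSv/h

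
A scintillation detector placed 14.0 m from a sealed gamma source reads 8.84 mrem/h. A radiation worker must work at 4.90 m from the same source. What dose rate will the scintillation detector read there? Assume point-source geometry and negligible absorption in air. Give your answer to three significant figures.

Using I₁d₁² = I₂d₂², scaling from 14.0 m to 4.90 m:
8.84 × (14.0/4.90)² = 8.84 × 8.163 = 72.16 mrem/h.

72.2 mrem/h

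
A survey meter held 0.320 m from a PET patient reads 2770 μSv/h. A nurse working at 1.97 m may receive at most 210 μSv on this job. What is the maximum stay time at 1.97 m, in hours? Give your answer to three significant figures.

2.87 h

Applying the 1/r² law, rate at 1.97 m:
(0.320/1.97)² = 0.02639, so 2770 × 0.02639 = 73.10 μSv/h.
Stay time = 210 μSv ÷ 73.10 μSv/h = 2.873 h.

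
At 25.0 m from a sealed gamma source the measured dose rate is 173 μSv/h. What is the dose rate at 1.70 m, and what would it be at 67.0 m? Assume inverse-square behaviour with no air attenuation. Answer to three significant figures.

37400 μSv/h; 24.1 μSv/h

Intensity scales as (d₁/d₂)², so
At 1.70 m: (25.0/1.70)² = 216.3, so 173 × 216.3 = 37420 μSv/h
At 67.0 m: (1.70/67.0)² = 0.0006438, so 37420 × 0.0006438 = 24.09 μSv/h.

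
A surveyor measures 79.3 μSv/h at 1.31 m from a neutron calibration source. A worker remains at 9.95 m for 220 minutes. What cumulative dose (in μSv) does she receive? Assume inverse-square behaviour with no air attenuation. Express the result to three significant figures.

5.04 μSv

By the inverse-square law, rate at 9.95 m:
79.3 × (1.31/9.95)² = 79.3 × 0.01733 = 1.374 μSv/h.
Dose = rate × time = 1.374 μSv/h × 3.667 h = 5.038 μSv.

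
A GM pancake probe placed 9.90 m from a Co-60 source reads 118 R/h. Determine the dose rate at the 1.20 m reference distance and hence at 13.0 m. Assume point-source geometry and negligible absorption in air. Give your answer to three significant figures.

Applying the 1/r² law,
At 1.20 m: 118 × (9.90/1.20)² = 118 × 68.06 = 8031 R/h
At 13.0 m: (1.20/13.0)² = 0.008521, so 8031 × 0.008521 = 68.43 R/h.

8030 R/h; 68.4 R/h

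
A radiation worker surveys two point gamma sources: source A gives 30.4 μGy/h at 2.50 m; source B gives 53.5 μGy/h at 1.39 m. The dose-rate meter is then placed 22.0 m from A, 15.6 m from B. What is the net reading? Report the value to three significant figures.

0.817 μGy/h

By superposition, sum each source's inverse-square contribution:
A: 30.4 × (2.50/22.0)² = 0.3926 μGy/h
B: 53.5 × (1.39/15.6)² = 0.4248 μGy/h
Total = 0.3926 + 0.4248 = 0.8174 μGy/h.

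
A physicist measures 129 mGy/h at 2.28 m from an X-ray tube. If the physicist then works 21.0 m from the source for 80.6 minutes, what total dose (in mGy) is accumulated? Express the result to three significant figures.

2.04 mGy

Using I₁d₁² = I₂d₂², rate at 21.0 m:
(2.28/21.0)² = 0.01179, so 129 × 0.01179 = 1.521 mGy/h.
Dose = rate × time = 1.521 mGy/h × 1.343 h = 2.043 mGy.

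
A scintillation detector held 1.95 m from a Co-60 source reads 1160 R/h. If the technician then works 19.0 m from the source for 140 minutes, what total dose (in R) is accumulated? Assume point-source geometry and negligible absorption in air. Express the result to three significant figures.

Intensity scales as (d₁/d₂)², so rate at 19.0 m:
1160 × (1.95/19.0)² = 1160 × 0.01053 = 12.21 R/h.
Dose = rate × time = 12.21 R/h × 2.333 h = 28.49 R.

28.5 R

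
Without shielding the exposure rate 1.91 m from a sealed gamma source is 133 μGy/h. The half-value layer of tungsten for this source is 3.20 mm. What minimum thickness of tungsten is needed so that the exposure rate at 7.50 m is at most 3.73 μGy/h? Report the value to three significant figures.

At 7.50 m, distance alone gives (1.91/7.50)² = 0.06486, so 133 × 0.06486 = 8.626 μGy/h.
Further attenuation needed: 8.626/3.73 = 2.313.
n = log₂(2.313) = 1.210 half-value layers.
Thickness = 1.210 × 3.20 mm = 3.872 mm.

3.87 mm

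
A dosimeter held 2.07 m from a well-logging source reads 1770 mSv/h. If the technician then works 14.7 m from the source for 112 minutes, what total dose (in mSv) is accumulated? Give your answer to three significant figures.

Since intensity falls as 1/r², rate at 14.7 m:
(2.07/14.7)² = 0.01983, so 1770 × 0.01983 = 35.10 mSv/h.
Dose = rate × time = 35.10 mSv/h × 1.867 h = 65.53 mSv.

65.5 mSv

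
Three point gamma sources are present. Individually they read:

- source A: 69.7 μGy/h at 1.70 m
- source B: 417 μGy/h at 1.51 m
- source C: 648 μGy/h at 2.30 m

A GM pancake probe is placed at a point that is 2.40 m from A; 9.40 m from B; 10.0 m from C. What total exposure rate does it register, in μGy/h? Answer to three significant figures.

80.0 μGy/h

By superposition, sum each source's inverse-square contribution:
A: 69.7 × (1.70/2.40)² = 34.97 μGy/h
B: 417 × (1.51/9.40)² = 10.76 μGy/h
C: 648 × (2.30/10.0)² = 34.28 μGy/h
Total = 34.97 + 10.76 + 34.28 = 80.01 μGy/h.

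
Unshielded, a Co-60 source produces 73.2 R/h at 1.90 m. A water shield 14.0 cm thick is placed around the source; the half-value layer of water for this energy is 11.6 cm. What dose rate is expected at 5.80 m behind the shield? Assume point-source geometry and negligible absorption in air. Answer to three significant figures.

Distance alone: (1.90/5.80)² = 0.1073, so 73.2 × 0.1073 = 7.854 R/h.
Shield: 14.0/11.6 = 1.207 half-value layers → attenuation 2^(−1.207) = 0.4332.
Combined: 7.854 × 0.4332 = 3.402 R/h.

3.40 R/h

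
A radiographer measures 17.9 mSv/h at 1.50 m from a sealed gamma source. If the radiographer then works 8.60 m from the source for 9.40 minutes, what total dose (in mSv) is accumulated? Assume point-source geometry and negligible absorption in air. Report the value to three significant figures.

0.0853 mSv

Since intensity falls as 1/r², rate at 8.60 m:
(1.50/8.60)² = 0.03042, so 17.9 × 0.03042 = 0.5445 mSv/h.
Dose = rate × time = 0.5445 mSv/h × 0.1567 h = 0.08532 mSv.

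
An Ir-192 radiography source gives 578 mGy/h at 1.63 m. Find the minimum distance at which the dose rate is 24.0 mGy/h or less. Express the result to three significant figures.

8.00 m

Applying the 1/r² law, d₂ = d₁·√(I₁/I₂).
I₁/I₂ = 578/24.0 = 24.08, so d₂ = 1.63 × √24.08 = 7.999 m.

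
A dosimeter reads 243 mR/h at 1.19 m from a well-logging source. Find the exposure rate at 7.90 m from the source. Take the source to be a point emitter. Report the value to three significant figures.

5.51 mR/h

Intensity scales as (d₁/d₂)², so the rate at 7.90 m is
243 × (1.19/7.90)² = 243 × 0.02269 = 5.514 mR/h.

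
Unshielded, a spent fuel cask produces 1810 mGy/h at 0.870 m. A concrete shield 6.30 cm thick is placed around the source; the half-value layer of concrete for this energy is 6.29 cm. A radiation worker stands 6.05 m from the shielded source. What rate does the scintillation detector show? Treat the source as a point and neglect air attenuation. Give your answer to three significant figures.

18.7 mGy/h

Distance alone: 1810 × (0.870/6.05)² = 1810 × 0.02068 = 37.43 mGy/h.
Shield: 6.30/6.29 = 1.002 half-value layers → attenuation 2^(−1.002) = 0.4993.
Combined: 37.43 × 0.4993 = 18.69 mGy/h.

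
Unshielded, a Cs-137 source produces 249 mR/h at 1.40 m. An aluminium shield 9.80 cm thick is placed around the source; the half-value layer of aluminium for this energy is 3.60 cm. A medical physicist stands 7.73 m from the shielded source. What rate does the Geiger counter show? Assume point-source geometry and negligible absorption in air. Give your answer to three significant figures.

Distance alone: 249 × (1.40/7.73)² = 249 × 0.03280 = 8.167 mR/h.
Shield: 9.80/3.60 = 2.722 half-value layers → attenuation 2^(−2.722) = 0.1516.
Combined: 8.167 × 0.1516 = 1.238 mR/h.

1.24 mR/h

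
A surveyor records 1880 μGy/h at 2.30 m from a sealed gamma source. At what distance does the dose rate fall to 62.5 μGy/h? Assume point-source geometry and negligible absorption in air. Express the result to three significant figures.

Applying the 1/r² law, d₂ = d₁·√(I₁/I₂).
I₁/I₂ = 1880/62.5 = 30.08, so d₂ = 2.30 × √30.08 = 12.61 m.

12.6 m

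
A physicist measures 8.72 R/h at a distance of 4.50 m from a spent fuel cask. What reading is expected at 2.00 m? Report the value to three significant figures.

44.1 R/h

By the inverse-square law, the rate at 2.00 m is
(4.50/2.00)² = 5.062, so 8.72 × 5.062 = 44.14 R/h.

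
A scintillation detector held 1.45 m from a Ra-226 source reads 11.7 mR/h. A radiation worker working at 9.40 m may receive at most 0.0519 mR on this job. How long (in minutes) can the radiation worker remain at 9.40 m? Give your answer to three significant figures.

Using I₁d₁² = I₂d₂², rate at 9.40 m:
(1.45/9.40)² = 0.02379, so 11.7 × 0.02379 = 0.2783 mR/h.
Stay time = 0.0519 mR ÷ 0.2783 mR/h = 0.1865 h = 11.19 min.

11.2 min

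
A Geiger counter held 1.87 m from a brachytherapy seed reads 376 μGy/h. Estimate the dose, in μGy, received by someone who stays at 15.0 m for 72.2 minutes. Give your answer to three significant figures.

7.03 μGy

By the inverse-square law, rate at 15.0 m:
(1.87/15.0)² = 0.01554, so 376 × 0.01554 = 5.843 μGy/h.
Dose = rate × time = 5.843 μGy/h × 1.203 h = 7.029 μGy.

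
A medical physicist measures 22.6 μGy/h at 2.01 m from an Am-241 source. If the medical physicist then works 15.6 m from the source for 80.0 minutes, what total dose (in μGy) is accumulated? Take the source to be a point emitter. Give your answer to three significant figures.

Applying the 1/r² law, rate at 15.6 m:
(2.01/15.6)² = 0.01660, so 22.6 × 0.01660 = 0.3752 μGy/h.
Dose = rate × time = 0.3752 μGy/h × 1.333 h = 0.5001 μGy.

0.500 μGy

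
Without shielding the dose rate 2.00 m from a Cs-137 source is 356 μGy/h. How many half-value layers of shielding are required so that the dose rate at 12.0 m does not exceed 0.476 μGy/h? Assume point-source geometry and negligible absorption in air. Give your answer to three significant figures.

At 12.0 m, distance alone gives 356 × (2.00/12.0)² = 356 × 0.02778 = 9.890 μGy/h.
Further attenuation needed: 9.890/0.476 = 20.78.
n = log₂(20.78) = 4.377 half-value layers.

4.38 half-value layers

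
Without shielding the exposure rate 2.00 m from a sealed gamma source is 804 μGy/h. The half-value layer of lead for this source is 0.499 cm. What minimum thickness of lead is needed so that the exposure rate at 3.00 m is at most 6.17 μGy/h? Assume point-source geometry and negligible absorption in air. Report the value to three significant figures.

At 3.00 m, distance alone gives (2.00/3.00)² = 0.4444, so 804 × 0.4444 = 357.3 μGy/h.
Further attenuation needed: 357.3/6.17 = 57.91.
n = log₂(57.91) = 5.856 half-value layers.
Thickness = 5.856 × 0.499 cm = 2.922 cm.

2.92 cm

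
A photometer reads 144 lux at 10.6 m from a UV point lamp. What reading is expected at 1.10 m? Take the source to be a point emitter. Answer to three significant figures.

Since intensity falls as 1/r², the rate at 1.10 m is
144 × (10.6/1.10)² = 144 × 92.86 = 13370 lux.

13400 lux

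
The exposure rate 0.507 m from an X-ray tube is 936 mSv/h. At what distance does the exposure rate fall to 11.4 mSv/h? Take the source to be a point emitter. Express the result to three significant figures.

4.59 m

Since intensity falls as 1/r², d₂ = d₁·√(I₁/I₂).
I₁/I₂ = 936/11.4 = 82.11, so d₂ = 0.507 × √82.11 = 4.594 m.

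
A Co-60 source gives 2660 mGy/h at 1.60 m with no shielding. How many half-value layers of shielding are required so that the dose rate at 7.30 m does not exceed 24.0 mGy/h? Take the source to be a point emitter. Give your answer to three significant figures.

2.41 half-value layers

At 7.30 m, distance alone gives (1.60/7.30)² = 0.04804, so 2660 × 0.04804 = 127.8 mGy/h.
Further attenuation needed: 127.8/24.0 = 5.325.
n = log₂(5.325) = 2.413 half-value layers.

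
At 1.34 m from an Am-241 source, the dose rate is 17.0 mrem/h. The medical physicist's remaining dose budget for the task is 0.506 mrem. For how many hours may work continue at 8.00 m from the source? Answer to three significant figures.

Using I₁d₁² = I₂d₂², rate at 8.00 m:
17.0 × (1.34/8.00)² = 17.0 × 0.02806 = 0.4770 mrem/h.
Stay time = 0.506 mrem ÷ 0.4770 mrem/h = 1.061 h.

1.06 h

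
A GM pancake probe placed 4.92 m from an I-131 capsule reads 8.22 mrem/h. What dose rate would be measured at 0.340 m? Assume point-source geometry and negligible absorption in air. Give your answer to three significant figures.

1720 mrem/h

Using I₁d₁² = I₂d₂², scaling from 4.92 m to 0.340 m:
8.22 × (4.92/0.340)² = 8.22 × 209.4 = 1721 mrem/h.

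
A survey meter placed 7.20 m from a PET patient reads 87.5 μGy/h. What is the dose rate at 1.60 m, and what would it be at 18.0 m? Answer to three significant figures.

1770 μGy/h; 14.0 μGy/h

Using I₁d₁² = I₂d₂²,
At 1.60 m: (7.20/1.60)² = 20.25, so 87.5 × 20.25 = 1772 μGy/h
At 18.0 m: 1772 × (1.60/18.0)² = 1772 × 0.007901 = 14.00 μGy/h.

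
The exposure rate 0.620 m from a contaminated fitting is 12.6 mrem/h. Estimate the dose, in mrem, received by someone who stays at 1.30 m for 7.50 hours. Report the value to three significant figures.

Applying the 1/r² law, rate at 1.30 m:
12.6 × (0.620/1.30)² = 12.6 × 0.2275 = 2.866 mrem/h.
Dose = rate × time = 2.866 mrem/h × 7.500 h = 21.50 mrem.

21.5 mrem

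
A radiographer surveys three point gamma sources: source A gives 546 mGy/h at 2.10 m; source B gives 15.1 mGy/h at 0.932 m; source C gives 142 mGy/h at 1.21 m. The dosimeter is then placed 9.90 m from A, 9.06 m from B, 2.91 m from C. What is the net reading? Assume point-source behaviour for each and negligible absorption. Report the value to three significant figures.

Each source contributes Iᵢ·(dᵢ/rᵢ)²; contributions add.
A: 546 × (2.10/9.90)² = 24.57 mGy/h
B: 15.1 × (0.932/9.06)² = 0.1598 mGy/h
C: 142 × (1.21/2.91)² = 24.55 mGy/h
Total = 24.57 + 0.1598 + 24.55 = 49.28 mGy/h.

49.3 mGy/h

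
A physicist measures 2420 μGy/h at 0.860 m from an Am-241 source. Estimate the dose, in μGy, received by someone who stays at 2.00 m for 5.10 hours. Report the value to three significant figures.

Applying the 1/r² law, rate at 2.00 m:
(0.860/2.00)² = 0.1849, so 2420 × 0.1849 = 447.5 μGy/h.
Dose = rate × time = 447.5 μGy/h × 5.100 h = 2282 μGy.

2280 μGy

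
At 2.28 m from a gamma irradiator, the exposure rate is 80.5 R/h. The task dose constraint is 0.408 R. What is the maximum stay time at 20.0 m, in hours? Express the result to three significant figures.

Intensity scales as (d₁/d₂)², so rate at 20.0 m:
(2.28/20.0)² = 0.01300, so 80.5 × 0.01300 = 1.046 R/h.
Stay time = 0.408 R ÷ 1.046 R/h = 0.3901 h.

0.390 h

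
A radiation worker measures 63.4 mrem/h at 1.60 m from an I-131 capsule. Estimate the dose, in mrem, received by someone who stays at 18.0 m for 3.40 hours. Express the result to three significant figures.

1.70 mrem

Using I₁d₁² = I₂d₂², rate at 18.0 m:
(1.60/18.0)² = 0.007901, so 63.4 × 0.007901 = 0.5009 mrem/h.
Dose = rate × time = 0.5009 mrem/h × 3.400 h = 1.703 mrem.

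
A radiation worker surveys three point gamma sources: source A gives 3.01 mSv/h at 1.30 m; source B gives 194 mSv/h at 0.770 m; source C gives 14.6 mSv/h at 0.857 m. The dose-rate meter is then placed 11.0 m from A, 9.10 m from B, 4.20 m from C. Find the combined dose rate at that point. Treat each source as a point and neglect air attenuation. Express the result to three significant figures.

Each source contributes Iᵢ·(dᵢ/rᵢ)²; contributions add.
A: 3.01 × (1.30/11.0)² = 0.04204 mSv/h
B: 194 × (0.770/9.10)² = 1.389 mSv/h
C: 14.6 × (0.857/4.20)² = 0.6079 mSv/h
Total = 0.04204 + 1.389 + 0.6079 = 2.039 mSv/h.

2.04 mSv/h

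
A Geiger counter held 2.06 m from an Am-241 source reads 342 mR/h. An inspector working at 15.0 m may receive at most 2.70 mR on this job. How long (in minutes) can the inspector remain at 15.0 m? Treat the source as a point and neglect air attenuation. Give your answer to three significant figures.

Since intensity falls as 1/r², rate at 15.0 m:
(2.06/15.0)² = 0.01886, so 342 × 0.01886 = 6.450 mR/h.
Stay time = 2.70 mR ÷ 6.450 mR/h = 0.4186 h = 25.12 min.

25.1 min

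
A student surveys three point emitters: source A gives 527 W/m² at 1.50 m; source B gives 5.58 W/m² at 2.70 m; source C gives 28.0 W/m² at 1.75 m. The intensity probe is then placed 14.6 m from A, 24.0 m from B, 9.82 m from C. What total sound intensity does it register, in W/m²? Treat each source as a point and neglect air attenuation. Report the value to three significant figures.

6.52 W/m²

Each source contributes Iᵢ·(dᵢ/rᵢ)²; contributions add.
A: 527 × (1.50/14.6)² = 5.563 W/m²
B: 5.58 × (2.70/24.0)² = 0.07062 W/m²
C: 28.0 × (1.75/9.82)² = 0.8892 W/m²
Total = 5.563 + 0.07062 + 0.8892 = 6.523 W/m².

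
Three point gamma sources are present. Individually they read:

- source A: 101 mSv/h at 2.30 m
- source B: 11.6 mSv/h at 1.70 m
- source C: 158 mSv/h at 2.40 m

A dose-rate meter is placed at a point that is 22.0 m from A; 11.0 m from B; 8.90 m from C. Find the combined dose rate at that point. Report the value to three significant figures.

By superposition, sum each source's inverse-square contribution:
A: 101 × (2.30/22.0)² = 1.104 mSv/h
B: 11.6 × (1.70/11.0)² = 0.2771 mSv/h
C: 158 × (2.40/8.90)² = 11.49 mSv/h
Total = 1.104 + 0.2771 + 11.49 = 12.87 mSv/h.

12.9 mSv/h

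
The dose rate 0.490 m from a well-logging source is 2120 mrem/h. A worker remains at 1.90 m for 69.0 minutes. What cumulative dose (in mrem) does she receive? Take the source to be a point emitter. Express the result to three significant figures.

By the inverse-square law, rate at 1.90 m:
2120 × (0.490/1.90)² = 2120 × 0.06651 = 141.0 mrem/h.
Dose = rate × time = 141.0 mrem/h × 1.150 h = 162.1 mrem.

162 mrem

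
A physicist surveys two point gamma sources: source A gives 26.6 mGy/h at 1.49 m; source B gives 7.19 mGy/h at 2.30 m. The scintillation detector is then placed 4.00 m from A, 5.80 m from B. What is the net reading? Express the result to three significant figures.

By superposition, sum each source's inverse-square contribution:
A: 26.6 × (1.49/4.00)² = 3.691 mGy/h
B: 7.19 × (2.30/5.80)² = 1.131 mGy/h
Total = 3.691 + 1.131 = 4.822 mGy/h.

4.82 mGy/h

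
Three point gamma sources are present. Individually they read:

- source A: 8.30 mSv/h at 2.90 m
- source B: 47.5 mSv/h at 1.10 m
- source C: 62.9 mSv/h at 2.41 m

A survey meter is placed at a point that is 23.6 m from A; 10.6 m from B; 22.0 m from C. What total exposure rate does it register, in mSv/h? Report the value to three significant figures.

By superposition, sum each source's inverse-square contribution:
A: 8.30 × (2.90/23.6)² = 0.1253 mSv/h
B: 47.5 × (1.10/10.6)² = 0.5115 mSv/h
C: 62.9 × (2.41/22.0)² = 0.7548 mSv/h
Total = 0.1253 + 0.5115 + 0.7548 = 1.392 mSv/h.

1.39 mSv/h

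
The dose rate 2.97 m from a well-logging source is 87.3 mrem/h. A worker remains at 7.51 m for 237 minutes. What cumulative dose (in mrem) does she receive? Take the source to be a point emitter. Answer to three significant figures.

Using I₁d₁² = I₂d₂², rate at 7.51 m:
87.3 × (2.97/7.51)² = 87.3 × 0.1564 = 13.65 mrem/h.
Dose = rate × time = 13.65 mrem/h × 3.950 h = 53.92 mrem.

53.9 mrem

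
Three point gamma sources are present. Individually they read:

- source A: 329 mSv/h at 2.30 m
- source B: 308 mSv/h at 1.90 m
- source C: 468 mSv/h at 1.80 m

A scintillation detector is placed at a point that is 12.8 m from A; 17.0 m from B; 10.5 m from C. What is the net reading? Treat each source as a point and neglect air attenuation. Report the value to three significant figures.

Each source contributes Iᵢ·(dᵢ/rᵢ)²; contributions add.
A: 329 × (2.30/12.8)² = 10.62 mSv/h
B: 308 × (1.90/17.0)² = 3.847 mSv/h
C: 468 × (1.80/10.5)² = 13.75 mSv/h
Total = 10.62 + 3.847 + 13.75 = 28.22 mSv/h.

28.2 mSv/h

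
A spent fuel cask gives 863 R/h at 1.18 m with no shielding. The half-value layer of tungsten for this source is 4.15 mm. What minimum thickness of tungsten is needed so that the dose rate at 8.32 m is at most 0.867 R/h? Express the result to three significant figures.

At 8.32 m, distance alone gives (1.18/8.32)² = 0.02011, so 863 × 0.02011 = 17.35 R/h.
Further attenuation needed: 17.35/0.867 = 20.01.
n = log₂(20.01) = 4.323 half-value layers.
Thickness = 4.323 × 4.15 mm = 17.94 mm.

17.9 mm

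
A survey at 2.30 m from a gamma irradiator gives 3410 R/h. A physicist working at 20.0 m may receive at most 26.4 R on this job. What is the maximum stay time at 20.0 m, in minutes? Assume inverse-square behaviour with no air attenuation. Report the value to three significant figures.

35.1 min

Using I₁d₁² = I₂d₂², rate at 20.0 m:
3410 × (2.30/20.0)² = 3410 × 0.01322 = 45.08 R/h.
Stay time = 26.4 R ÷ 45.08 R/h = 0.5856 h = 35.14 min.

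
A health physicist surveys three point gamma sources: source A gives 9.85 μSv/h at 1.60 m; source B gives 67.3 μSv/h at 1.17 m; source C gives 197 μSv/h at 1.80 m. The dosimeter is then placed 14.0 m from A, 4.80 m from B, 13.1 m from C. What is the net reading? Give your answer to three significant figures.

By superposition, sum each source's inverse-square contribution:
A: 9.85 × (1.60/14.0)² = 0.1287 μSv/h
B: 67.3 × (1.17/4.80)² = 3.999 μSv/h
C: 197 × (1.80/13.1)² = 3.719 μSv/h
Total = 0.1287 + 3.999 + 3.719 = 7.847 μSv/h.

7.85 μSv/h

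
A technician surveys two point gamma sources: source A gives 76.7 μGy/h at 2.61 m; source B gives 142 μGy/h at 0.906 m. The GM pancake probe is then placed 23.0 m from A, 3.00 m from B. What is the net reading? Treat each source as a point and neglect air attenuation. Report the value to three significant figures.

13.9 μGy/h

Each source contributes Iᵢ·(dᵢ/rᵢ)²; contributions add.
A: 76.7 × (2.61/23.0)² = 0.9877 μGy/h
B: 142 × (0.906/3.00)² = 12.95 μGy/h
Total = 0.9877 + 12.95 = 13.94 μGy/h.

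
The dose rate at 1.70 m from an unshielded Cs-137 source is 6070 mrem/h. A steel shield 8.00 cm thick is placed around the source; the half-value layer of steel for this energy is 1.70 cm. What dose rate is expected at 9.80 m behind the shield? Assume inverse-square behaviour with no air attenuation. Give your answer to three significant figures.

7.00 mrem/h

Distance alone: (1.70/9.80)² = 0.03009, so 6070 × 0.03009 = 182.6 mrem/h.
Shield: 8.00/1.70 = 4.706 half-value layers → attenuation 2^(−4.706) = 0.03831.
Combined: 182.6 × 0.03831 = 6.995 mrem/h.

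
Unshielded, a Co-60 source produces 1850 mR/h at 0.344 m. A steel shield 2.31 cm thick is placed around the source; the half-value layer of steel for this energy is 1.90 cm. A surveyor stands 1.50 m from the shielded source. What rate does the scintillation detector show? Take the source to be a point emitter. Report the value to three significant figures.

Distance alone: (0.344/1.50)² = 0.05259, so 1850 × 0.05259 = 97.29 mR/h.
Shield: 2.31/1.90 = 1.216 half-value layers → attenuation 2^(−1.216) = 0.4305.
Combined: 97.29 × 0.4305 = 41.88 mR/h.

41.9 mR/h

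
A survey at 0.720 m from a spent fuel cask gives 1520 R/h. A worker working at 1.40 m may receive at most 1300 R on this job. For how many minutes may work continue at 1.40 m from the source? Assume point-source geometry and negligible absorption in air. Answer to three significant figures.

194 min

Since intensity falls as 1/r², rate at 1.40 m:
1520 × (0.720/1.40)² = 1520 × 0.2645 = 402.0 R/h.
Stay time = 1300 R ÷ 402.0 R/h = 3.234 h = 194.0 min.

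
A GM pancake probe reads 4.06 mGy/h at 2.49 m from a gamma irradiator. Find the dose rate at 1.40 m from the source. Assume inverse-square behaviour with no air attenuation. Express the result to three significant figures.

12.8 mGy/h

By the inverse-square law, the rate at 1.40 m is
(2.49/1.40)² = 3.163, so 4.06 × 3.163 = 12.84 mGy/h.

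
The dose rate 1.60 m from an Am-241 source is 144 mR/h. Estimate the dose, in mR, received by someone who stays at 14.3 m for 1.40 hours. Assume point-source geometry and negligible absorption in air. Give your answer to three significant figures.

2.52 mR

Intensity scales as (d₁/d₂)², so rate at 14.3 m:
144 × (1.60/14.3)² = 144 × 0.01252 = 1.803 mR/h.
Dose = rate × time = 1.803 mR/h × 1.400 h = 2.524 mR.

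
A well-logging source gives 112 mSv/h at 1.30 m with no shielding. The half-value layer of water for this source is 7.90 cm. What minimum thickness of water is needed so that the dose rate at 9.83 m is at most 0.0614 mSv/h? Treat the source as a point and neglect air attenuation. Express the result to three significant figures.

At 9.83 m, distance alone gives (1.30/9.83)² = 0.01749, so 112 × 0.01749 = 1.959 mSv/h.
Further attenuation needed: 1.959/0.0614 = 31.91.
n = log₂(31.91) = 4.996 half-value layers.
Thickness = 4.996 × 7.90 cm = 39.47 cm.

39.5 cm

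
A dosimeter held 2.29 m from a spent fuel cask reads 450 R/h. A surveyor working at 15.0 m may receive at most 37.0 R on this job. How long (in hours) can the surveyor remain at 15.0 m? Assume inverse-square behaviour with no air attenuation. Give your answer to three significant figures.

Since intensity falls as 1/r², rate at 15.0 m:
450 × (2.29/15.0)² = 450 × 0.02331 = 10.49 R/h.
Stay time = 37.0 R ÷ 10.49 R/h = 3.527 h.

3.53 h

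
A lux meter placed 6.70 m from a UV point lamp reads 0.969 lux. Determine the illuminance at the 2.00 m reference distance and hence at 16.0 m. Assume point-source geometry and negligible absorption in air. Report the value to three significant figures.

10.9 lux; 0.170 lux

Since intensity falls as 1/r²,
At 2.00 m: (6.70/2.00)² = 11.22, so 0.969 × 11.22 = 10.87 lux
At 16.0 m: (2.00/16.0)² = 0.01562, so 10.87 × 0.01562 = 0.1698 lux.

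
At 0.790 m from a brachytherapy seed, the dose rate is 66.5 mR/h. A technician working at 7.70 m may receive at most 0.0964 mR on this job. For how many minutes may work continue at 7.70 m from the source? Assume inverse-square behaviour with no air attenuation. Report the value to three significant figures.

Since intensity falls as 1/r², rate at 7.70 m:
66.5 × (0.790/7.70)² = 66.5 × 0.01053 = 0.7002 mR/h.
Stay time = 0.0964 mR ÷ 0.7002 mR/h = 0.1377 h = 8.262 min.

8.26 min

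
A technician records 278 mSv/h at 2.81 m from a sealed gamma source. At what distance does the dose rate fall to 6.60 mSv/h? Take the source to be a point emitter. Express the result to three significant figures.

Applying the 1/r² law, d₂ = d₁·√(I₁/I₂).
I₁/I₂ = 278/6.60 = 42.12, so d₂ = 2.81 × √42.12 = 18.24 m.

18.2 m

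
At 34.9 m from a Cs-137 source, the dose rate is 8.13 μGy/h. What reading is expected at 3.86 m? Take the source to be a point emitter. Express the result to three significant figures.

Using I₁d₁² = I₂d₂², the rate at 3.86 m is
8.13 × (34.9/3.86)² = 8.13 × 81.75 = 664.6 μGy/h.

665 μGy/h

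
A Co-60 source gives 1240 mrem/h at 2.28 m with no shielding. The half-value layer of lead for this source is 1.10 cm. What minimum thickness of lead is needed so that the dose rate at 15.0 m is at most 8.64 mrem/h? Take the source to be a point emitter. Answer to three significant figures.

1.90 cm

At 15.0 m, distance alone gives (2.28/15.0)² = 0.02310, so 1240 × 0.02310 = 28.64 mrem/h.
Further attenuation needed: 28.64/8.64 = 3.315.
n = log₂(3.315) = 1.729 half-value layers.
Thickness = 1.729 × 1.10 cm = 1.902 cm.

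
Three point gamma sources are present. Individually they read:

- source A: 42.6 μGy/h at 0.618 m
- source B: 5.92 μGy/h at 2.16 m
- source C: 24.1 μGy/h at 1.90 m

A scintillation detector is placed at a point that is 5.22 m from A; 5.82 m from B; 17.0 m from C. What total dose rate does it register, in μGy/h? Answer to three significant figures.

Each source contributes Iᵢ·(dᵢ/rᵢ)²; contributions add.
A: 42.6 × (0.618/5.22)² = 0.5971 μGy/h
B: 5.92 × (2.16/5.82)² = 0.8154 μGy/h
C: 24.1 × (1.90/17.0)² = 0.3010 μGy/h
Total = 0.5971 + 0.8154 + 0.3010 = 1.714 μGy/h.

1.71 μGy/h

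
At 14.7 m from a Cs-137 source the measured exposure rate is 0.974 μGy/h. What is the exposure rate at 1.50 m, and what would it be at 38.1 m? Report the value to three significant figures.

By the inverse-square law,
At 1.50 m: (14.7/1.50)² = 96.04, so 0.974 × 96.04 = 93.54 μGy/h
At 38.1 m: 93.54 × (1.50/38.1)² = 93.54 × 0.001550 = 0.1450 μGy/h.

93.5 μGy/h; 0.145 μGy/h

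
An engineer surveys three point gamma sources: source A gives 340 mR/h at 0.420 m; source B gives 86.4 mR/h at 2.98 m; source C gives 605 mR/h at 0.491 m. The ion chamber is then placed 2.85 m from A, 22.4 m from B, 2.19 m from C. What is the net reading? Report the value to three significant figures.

Each source contributes Iᵢ·(dᵢ/rᵢ)²; contributions add.
A: 340 × (0.420/2.85)² = 7.384 mR/h
B: 86.4 × (2.98/22.4)² = 1.529 mR/h
C: 605 × (0.491/2.19)² = 30.41 mR/h
Total = 7.384 + 1.529 + 30.41 = 39.32 mR/h.

39.3 mR/h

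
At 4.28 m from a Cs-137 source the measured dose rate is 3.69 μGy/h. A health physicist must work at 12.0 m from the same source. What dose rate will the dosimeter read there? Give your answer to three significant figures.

Since intensity falls as 1/r², scaling from 4.28 m to 12.0 m:
(4.28/12.0)² = 0.1272, so 3.69 × 0.1272 = 0.4694 μGy/h.

0.469 μGy/h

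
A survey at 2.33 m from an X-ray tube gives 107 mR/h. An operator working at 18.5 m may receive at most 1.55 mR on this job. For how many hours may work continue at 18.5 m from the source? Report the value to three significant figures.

0.913 h

By the inverse-square law, rate at 18.5 m:
107 × (2.33/18.5)² = 107 × 0.01586 = 1.697 mR/h.
Stay time = 1.55 mR ÷ 1.697 mR/h = 0.9134 h.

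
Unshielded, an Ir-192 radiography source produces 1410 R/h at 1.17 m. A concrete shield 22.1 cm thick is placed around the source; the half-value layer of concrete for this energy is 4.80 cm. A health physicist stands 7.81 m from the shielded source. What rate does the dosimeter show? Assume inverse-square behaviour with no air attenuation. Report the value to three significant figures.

Distance alone: (1.17/7.81)² = 0.02244, so 1410 × 0.02244 = 31.64 R/h.
Shield: 22.1/4.80 = 4.604 half-value layers → attenuation 2^(−4.604) = 0.04112.
Combined: 31.64 × 0.04112 = 1.301 R/h.

1.30 R/h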